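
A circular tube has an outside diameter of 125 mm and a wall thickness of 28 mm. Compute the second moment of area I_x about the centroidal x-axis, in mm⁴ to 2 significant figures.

Split into non-overlapping primitives; take the origin at the lower-left of the bounding box.
Outer circle: ⌀125, A = 12 272 mm², y = 62.5 mm, Ī = 11 984 225 mm⁴.
Bore (subtracted): ⌀69, A = 3 739 mm², y = 62.5 mm, Ī = 1 112 670 mm⁴.
By symmetry the centroid is at mid-height, ȳ = 62.5 mm.
All pieces are centred on the centroidal x-axis, so I = ΣĪ (holes subtracted) = 10 871 555 mm⁴.

I_x ≈ 1.1 × 10⁷ mm⁴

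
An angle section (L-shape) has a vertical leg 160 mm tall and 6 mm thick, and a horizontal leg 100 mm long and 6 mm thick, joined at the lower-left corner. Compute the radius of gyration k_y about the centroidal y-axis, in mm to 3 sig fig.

Split into non-overlapping primitives; take the origin at the lower-left of the bounding box.
Vertical leg: 6 × 160, A = 960 mm², x = 3 mm, Ī = 2 880 mm⁴.
Horizontal leg (remainder): 94 × 6, A = 564 mm², x = 53 mm, Ī = 415 292 mm⁴.
Centroid: x̄ = ΣA·x / ΣA = 21.504 mm.
Transfer each piece to the centroidal y-axis using Ī + A·d² with d = x − 21.504:
  vertical leg: d = -18.504 mm → contributes +331 580 mm⁴
  horizontal leg (remainder): d = 31.496 mm → contributes +974 781 mm⁴
Total I = 1 306 361 mm⁴.
Radius of gyration: k = √(I/A) = √(1 306 361 / 1 524) = 29.278 mm.

k_y ≈ 29.3 mm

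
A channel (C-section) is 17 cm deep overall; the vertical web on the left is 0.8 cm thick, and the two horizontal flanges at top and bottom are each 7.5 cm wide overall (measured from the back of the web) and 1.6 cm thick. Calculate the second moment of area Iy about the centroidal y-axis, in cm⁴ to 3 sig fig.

Iy ≈ 198 cm⁴

Break the section into simple shapes (no overlaps), measuring from the bottom-left corner of the bounding box.
Web: 0.8 × 17, A = 13.6 cm², x = 0.4 cm, Ī = 0.72533 cm⁴.
Top flange (beyond web): 6.7 × 1.6, A = 10.72 cm², x = 4.15 cm, Ī = 40.102 cm⁴.
Bottom flange (beyond web): 6.7 × 1.6, A = 10.72 cm², x = 4.15 cm, Ī = 40.102 cm⁴.
Centroid: x̄ = ΣA·x / ΣA = 2.6945 cm.
Transfer each piece to the centroidal y-axis using Ī + A·d² with d = x − 2.6945:
  web: d = -2.2945 cm → contributes +72.327 cm⁴
  top flange (beyond web): d = 1.4555 cm → contributes +62.811 cm⁴
  bottom flange (beyond web): d = 1.4555 cm → contributes +62.811 cm⁴
Total I = 197.95 cm⁴.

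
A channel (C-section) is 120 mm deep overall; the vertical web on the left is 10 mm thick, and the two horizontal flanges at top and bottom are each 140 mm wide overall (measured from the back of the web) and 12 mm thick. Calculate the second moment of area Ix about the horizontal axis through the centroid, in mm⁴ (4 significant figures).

Break the section into simple shapes (no overlaps), measuring from the bottom-left corner of the bounding box.
Web: 10 × 120, A = 1 200 mm², y = 60 mm, Ī = 1 440 000 mm⁴.
Top flange (beyond web): 130 × 12, A = 1 560 mm², y = 114 mm, Ī = 18 720 mm⁴.
Bottom flange (beyond web): 130 × 12, A = 1 560 mm², y = 6 mm, Ī = 18 720 mm⁴.
By symmetry the centroid is at mid-height, ȳ = 60 mm.
Transfer each piece to the horizontal axis through the centroid using Ī + A·d² with d = y − 60:
  web: d = 0 mm → contributes +1 440 000 mm⁴
  top flange (beyond web): d = 54 mm → contributes +4 567 680 mm⁴
  bottom flange (beyond web): d = -54 mm → contributes +4 567 680 mm⁴
Total I = 10 575 360 mm⁴.

Ix ≈ 1.058 × 10⁷ mm⁴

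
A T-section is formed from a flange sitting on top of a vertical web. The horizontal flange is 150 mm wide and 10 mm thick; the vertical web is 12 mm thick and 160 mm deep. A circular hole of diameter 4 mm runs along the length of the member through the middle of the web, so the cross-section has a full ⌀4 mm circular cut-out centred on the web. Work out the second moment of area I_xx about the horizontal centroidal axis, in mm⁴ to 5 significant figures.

I_xx ≈ 1.0175 × 10⁷ mm⁴

Treat the section as a set of non-overlapping primitives; coordinates are from the bounding-box lower-left.
Flange: 150 × 10, A = 1 500 mm², y = 165 mm, Ī = 12 500 mm⁴.
Web: 12 × 160, A = 1 920 mm², y = 80 mm, Ī = 4 096 000 mm⁴.
Hole (subtracted): ⌀4, A = 12.56637 mm², y = 80 mm, Ī = 12.56637 mm⁴.
Centroid: ȳ = ΣA·y / ΣA = 117.4182 mm.
Transfer each piece to the horizontal centroidal axis using Ī + A·d² with d = y − 117.4182:
  flange: d = 47.58181 mm → contributes +3 408 543 mm⁴
  web: d = -37.41819 mm → contributes +6 784 232 mm⁴
  hole: d = -37.41819 mm → contributes −17607.01 mm⁴
Total I = 10 175 168 mm⁴.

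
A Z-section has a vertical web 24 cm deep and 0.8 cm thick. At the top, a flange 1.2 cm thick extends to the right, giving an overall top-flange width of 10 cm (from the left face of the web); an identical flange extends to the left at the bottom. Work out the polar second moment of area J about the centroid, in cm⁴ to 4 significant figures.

J ≈ 4503 cm⁴

Break the section into simple shapes (no overlaps), measuring from the bottom-left corner of the bounding box.
Web: 0.8 × 24, A = 19.2 cm², y = 12 cm, Ī = 921.6 cm⁴.
Top flange (beyond web): 9.2 × 1.2, A = 11.04 cm², y = 23.4 cm, Ī = 1.3248 cm⁴.
Bottom flange (beyond web): 9.2 × 1.2, A = 11.04 cm², y = 0.6 cm, Ī = 1.3248 cm⁴.
Centroid: ȳ = ΣA·y / ΣA = 12 cm.
Transfer each piece to the centroidal x-axis using Ī + A·d² with d = y − 12:
  web: d = 0 cm → contributes +921.6 cm⁴
  top flange (beyond web): d = 11.4 cm → contributes +1436.08 cm⁴
  bottom flange (beyond web): d = -11.4 cm → contributes +1436.08 cm⁴
Total I = 3793.77 cm⁴.
For the y-axis: x̄ = 9.6 cm.
Repeating about the centroidal y-axis gives I_y = 708.762 cm⁴.
Polar second moment: J = I_x + I_y = 4502.53 cm⁴.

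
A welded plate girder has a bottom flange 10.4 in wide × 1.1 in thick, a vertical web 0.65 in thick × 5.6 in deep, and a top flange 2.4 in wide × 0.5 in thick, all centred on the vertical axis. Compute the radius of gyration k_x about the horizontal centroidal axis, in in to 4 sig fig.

k_x ≈ 2.167 in

Treat the section as a set of non-overlapping primitives; coordinates are from the bounding-box lower-left.
Bottom plate: 10.4 × 1.1, A = 11.44 in², y = 0.55 in, Ī = 1.15353 in⁴.
Web plate: 0.65 × 5.6, A = 3.64 in², y = 3.9 in, Ī = 9.51253 in⁴.
Top plate: 2.4 × 0.5, A = 1.2 in², y = 6.95 in, Ī = 0.025 in⁴.
Centroid: ȳ = ΣA·y / ΣA = 1.77076 in.
Transfer each piece to the horizontal centroidal axis using Ī + A·d² with d = y − 1.77076:
  bottom plate: d = -1.22076 in → contributes +18.2021 in⁴
  web plate: d = 2.12924 in → contributes +26.015 in⁴
  top plate: d = 5.17924 in → contributes +32.2144 in⁴
Total I = 76.4315 in⁴.
Radius of gyration: k = √(I/A) = √(76.4315 / 16.28) = 2.16675 in.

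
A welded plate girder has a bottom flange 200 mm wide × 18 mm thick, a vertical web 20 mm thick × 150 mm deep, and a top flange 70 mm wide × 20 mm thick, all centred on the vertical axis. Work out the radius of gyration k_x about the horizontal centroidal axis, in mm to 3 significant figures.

k_x ≈ 68.1 mm

Decompose the section into non-overlapping parts with the origin at the bottom-left of its bounding rectangle.
Bottom plate: 200 × 18, A = 3 600 mm², y = 9 mm, Ī = 97 200 mm⁴.
Web plate: 20 × 150, A = 3 000 mm², y = 93 mm, Ī = 5 625 000 mm⁴.
Top plate: 70 × 20, A = 1 400 mm², y = 178 mm, Ī = 46 667 mm⁴.
Centroid: ȳ = ΣA·y / ΣA = 70.075 mm.
Transfer each piece to the horizontal centroidal axis using Ī + A·d² with d = y − 70.075:
  bottom plate: d = -61.075 mm → contributes +13 525 760 mm⁴
  web plate: d = 22.925 mm → contributes +7 201 667 mm⁴
  top plate: d = 107.93 mm → contributes +16 353 595 mm⁴
Total I = 37 081 022 mm⁴.
Radius of gyration: k = √(I/A) = √(37 081 022 / 8 000) = 68.082 mm.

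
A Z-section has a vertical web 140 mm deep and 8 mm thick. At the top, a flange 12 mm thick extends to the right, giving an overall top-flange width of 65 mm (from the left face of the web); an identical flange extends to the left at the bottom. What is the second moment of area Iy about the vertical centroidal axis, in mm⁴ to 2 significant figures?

Break the section into simple shapes (no overlaps), measuring from the bottom-left corner of the bounding box.
Web: 8 × 140, A = 1 120 mm², x = 61 mm, Ī = 5 973 mm⁴.
Top flange (beyond web): 57 × 12, A = 684 mm², x = 93.5 mm, Ī = 185 193 mm⁴.
Bottom flange (beyond web): 57 × 12, A = 684 mm², x = 28.5 mm, Ī = 185 193 mm⁴.
Centroid: x̄ = ΣA·x / ΣA = 61 mm.
Transfer each piece to the vertical centroidal axis using Ī + A·d² with d = x − 61:
  web: d = 0 mm → contributes +5 973 mm⁴
  top flange (beyond web): d = 32.5 mm → contributes +907 668 mm⁴
  bottom flange (beyond web): d = -32.5 mm → contributes +907 668 mm⁴
Total I = 1 821 309 mm⁴.

Iy ≈ 1.8 × 10⁶ mm⁴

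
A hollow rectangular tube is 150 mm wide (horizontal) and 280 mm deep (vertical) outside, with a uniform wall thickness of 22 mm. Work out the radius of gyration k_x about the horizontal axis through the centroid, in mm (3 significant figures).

Split into non-overlapping primitives; take the origin at the lower-left of the bounding box.
Outer rectangle: 150 × 280, A = 42 000 mm², y = 140 mm, Ī = 274 400 000 mm⁴.
Inner void (subtracted): 106 × 236, A = 25 016 mm², y = 140 mm, Ī = 116 107 595 mm⁴.
By symmetry the centroid is at mid-height, ȳ = 140 mm.
All pieces are centred on the horizontal axis through the centroid, so I = ΣĪ (holes subtracted) = 158 292 405 mm⁴.
Radius of gyration: k = √(I/A) = √(158 292 405 / 16 984) = 96.541 mm.

k_x ≈ 96.5 mm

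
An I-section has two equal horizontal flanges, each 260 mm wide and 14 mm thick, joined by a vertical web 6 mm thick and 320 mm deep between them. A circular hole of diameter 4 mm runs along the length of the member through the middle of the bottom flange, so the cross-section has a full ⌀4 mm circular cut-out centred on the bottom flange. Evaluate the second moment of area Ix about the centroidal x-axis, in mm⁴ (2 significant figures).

Ix ≈ 2.2 × 10⁸ mm⁴

Decompose the section into non-overlapping parts with the origin at the bottom-left of its bounding rectangle.
Bottom flange: 260 × 14, A = 3 640 mm², y = 7 mm, Ī = 59 453 mm⁴.
Web: 6 × 320, A = 1 920 mm², y = 174 mm, Ī = 16 384 000 mm⁴.
Top flange: 260 × 14, A = 3 640 mm², y = 341 mm, Ī = 59 453 mm⁴.
Hole (subtracted): ⌀4, A = 12.57 mm², y = 7 mm, Ī = 12.57 mm⁴.
Centroid: ȳ = ΣA·y / ΣA = 174.2 mm.
Transfer each piece to the centroidal x-axis using Ī + A·d² with d = y − 174.2:
  bottom flange: d = -167.2 mm → contributes +101 853 306 mm⁴
  web: d = -0.2284 mm → contributes +16 384 100 mm⁴
  top flange: d = 166.8 mm → contributes +101 297 901 mm⁴
  hole: d = -167.2 mm → contributes −351 435 mm⁴
Total I = 219 183 871 mm⁴.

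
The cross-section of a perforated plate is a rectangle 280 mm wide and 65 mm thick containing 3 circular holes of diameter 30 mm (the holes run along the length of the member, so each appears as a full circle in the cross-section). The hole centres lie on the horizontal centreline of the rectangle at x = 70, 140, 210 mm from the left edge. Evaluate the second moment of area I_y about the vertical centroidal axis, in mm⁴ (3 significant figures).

I_y ≈ 1.12 × 10⁸ mm⁴

Break the section into simple shapes (no overlaps), measuring from the bottom-left corner of the bounding box.
Plate: 280 × 65, A = 18 200 mm², x = 140 mm, Ī = 118 906 667 mm⁴.
Hole 1 (subtracted): ⌀30, A = 706.86 mm², x = 70 mm, Ī = 39 761 mm⁴.
Hole 2 (subtracted): ⌀30, A = 706.86 mm², x = 140 mm, Ī = 39 761 mm⁴.
Hole 3 (subtracted): ⌀30, A = 706.86 mm², x = 210 mm, Ī = 39 761 mm⁴.
By symmetry the centroid is at mid-width, x̄ = 140 mm.
Transfer each piece to the vertical centroidal axis using Ī + A·d² with d = x − 140:
  plate: d = 0 mm → contributes +118 906 667 mm⁴
  hole 1: d = -70 mm → contributes −3 503 367 mm⁴
  hole 2: d = 0 mm → contributes −39 761 mm⁴
  hole 3: d = 70 mm → contributes −3 503 367 mm⁴
Total I = 111 860 173 mm⁴.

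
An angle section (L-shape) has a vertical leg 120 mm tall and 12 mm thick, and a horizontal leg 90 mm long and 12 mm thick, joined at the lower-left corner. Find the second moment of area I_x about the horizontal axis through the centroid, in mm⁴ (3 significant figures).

I_x ≈ 3.39 × 10⁶ mm⁴

Break the section into simple shapes (no overlaps), measuring from the bottom-left corner of the bounding box.
Vertical leg: 12 × 120, A = 1 440 mm², y = 60 mm, Ī = 1 728 000 mm⁴.
Horizontal leg (remainder): 78 × 12, A = 936 mm², y = 6 mm, Ī = 11 232 mm⁴.
Centroid: ȳ = ΣA·y / ΣA = 38.727 mm.
Transfer each piece to the horizontal axis through the centroid using Ī + A·d² with d = y − 38.727:
  vertical leg: d = 21.273 mm → contributes +2 379 642 mm⁴
  horizontal leg (remainder): d = -32.727 mm → contributes +1 013 758 mm⁴
Total I = 3 393 399 mm⁴.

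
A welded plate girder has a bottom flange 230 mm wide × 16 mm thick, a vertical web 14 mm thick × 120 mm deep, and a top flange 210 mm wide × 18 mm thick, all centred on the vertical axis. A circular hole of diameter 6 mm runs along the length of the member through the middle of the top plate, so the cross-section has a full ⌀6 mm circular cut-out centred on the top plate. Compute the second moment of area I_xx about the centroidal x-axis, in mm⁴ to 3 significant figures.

Split into non-overlapping primitives; take the origin at the lower-left of the bounding box.
Bottom plate: 230 × 16, A = 3 680 mm², y = 8 mm, Ī = 78 507 mm⁴.
Web plate: 14 × 120, A = 1 680 mm², y = 76 mm, Ī = 2 016 000 mm⁴.
Top plate: 210 × 18, A = 3 780 mm², y = 145 mm, Ī = 102 060 mm⁴.
Hole (subtracted): ⌀6, A = 28.274 mm², y = 145 mm, Ī = 63.617 mm⁴.
Centroid: ȳ = ΣA·y / ΣA = 76.947 mm.
Transfer each piece to the centroidal x-axis using Ī + A·d² with d = y − 76.947:
  bottom plate: d = -68.947 mm → contributes +17 572 096 mm⁴
  web plate: d = -0.94703 mm → contributes +2 017 507 mm⁴
  top plate: d = 68.053 mm → contributes +17 608 022 mm⁴
  hole: d = 68.053 mm → contributes −131 008 mm⁴
Total I = 37 066 617 mm⁴.

I_xx ≈ 3.71 × 10⁷ mm⁴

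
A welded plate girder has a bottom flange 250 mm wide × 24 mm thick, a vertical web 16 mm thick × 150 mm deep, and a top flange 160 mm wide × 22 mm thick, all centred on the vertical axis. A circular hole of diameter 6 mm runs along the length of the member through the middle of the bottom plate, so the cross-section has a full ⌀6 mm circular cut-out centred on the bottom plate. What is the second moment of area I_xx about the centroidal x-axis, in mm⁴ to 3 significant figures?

I_xx ≈ 7.22 × 10⁷ mm⁴

Split into non-overlapping primitives; take the origin at the lower-left of the bounding box.
Bottom plate: 250 × 24, A = 6 000 mm², y = 12 mm, Ī = 288 000 mm⁴.
Web plate: 16 × 150, A = 2 400 mm², y = 99 mm, Ī = 4 500 000 mm⁴.
Top plate: 160 × 22, A = 3 520 mm², y = 185 mm, Ī = 141 973 mm⁴.
Hole (subtracted): ⌀6, A = 28.274 mm², y = 12 mm, Ī = 63.617 mm⁴.
Centroid: ȳ = ΣA·y / ΣA = 80.767 mm.
Transfer each piece to the centroidal x-axis using Ī + A·d² with d = y − 80.767:
  bottom plate: d = -68.767 mm → contributes +28 661 520 mm⁴
  web plate: d = 18.233 mm → contributes +5 297 849 mm⁴
  top plate: d = 104.23 mm → contributes +38 384 973 mm⁴
  hole: d = -68.767 mm → contributes −133 771 mm⁴
Total I = 72 210 571 mm⁴.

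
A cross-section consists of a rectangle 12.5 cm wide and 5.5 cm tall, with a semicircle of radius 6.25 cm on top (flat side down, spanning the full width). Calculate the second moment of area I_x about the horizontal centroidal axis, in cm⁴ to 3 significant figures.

Treat the section as a set of non-overlapping primitives; coordinates are from the bounding-box lower-left.
Rectangular body: 12.5 × 5.5, A = 68.75 cm², y = 2.75 cm, Ī = 173.31 cm⁴.
Semicircular cap: semicircle r = 6.25, A = 61.359 cm², y = 8.1526 cm, Ī = 167.48 cm⁴.
Centroid: ȳ = ΣA·y / ΣA = 5.2978 cm.
Transfer each piece to the horizontal centroidal axis using Ī + A·d² with d = y − 5.2978:
  rectangular body: d = -2.5478 cm → contributes +619.6 cm⁴
  semicircular cap: d = 2.8547 cm → contributes +667.52 cm⁴
Total I = 1287.1 cm⁴.

I_x ≈ 1290 cm⁴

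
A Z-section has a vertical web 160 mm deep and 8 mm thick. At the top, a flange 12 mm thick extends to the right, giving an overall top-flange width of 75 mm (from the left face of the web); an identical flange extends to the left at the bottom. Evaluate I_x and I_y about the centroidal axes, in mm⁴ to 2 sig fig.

Decompose the section into non-overlapping parts with the origin at the bottom-left of its bounding rectangle.
Web: 8 × 160, A = 1 280 mm², y = 80 mm, Ī = 2 730 667 mm⁴.
Top flange (beyond web): 67 × 12, A = 804 mm², y = 154 mm, Ī = 9 648 mm⁴.
Bottom flange (beyond web): 67 × 12, A = 804 mm², y = 6 mm, Ī = 9 648 mm⁴.
Centroid: ȳ = ΣA·y / ΣA = 80 mm.
Transfer each piece to the centroidal x-axis using Ī + A·d² with d = y − 80:
  web: d = 0 mm → contributes +2 730 667 mm⁴
  top flange (beyond web): d = 74 mm → contributes +4 412 352 mm⁴
  bottom flange (beyond web): d = -74 mm → contributes +4 412 352 mm⁴
Total I = 11 555 371 mm⁴.
For the y-axis: x̄ = 71 mm.
Repeating about the centroidal y-axis gives I_y = 2 869 603 mm⁴.

I_x ≈ 1.2 × 10⁷ mm⁴, I_y ≈ 2.9 × 10⁶ mm⁴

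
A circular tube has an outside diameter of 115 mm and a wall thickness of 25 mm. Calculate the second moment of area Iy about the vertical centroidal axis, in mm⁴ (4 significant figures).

Split into non-overlapping primitives; take the origin at the lower-left of the bounding box.
Outer circle: ⌀115, A = 10386.9 mm², x = 57.5 mm, Ī = 8 585 414 mm⁴.
Bore (subtracted): ⌀65, A = 3318.31 mm², x = 57.5 mm, Ī = 876 241 mm⁴.
By symmetry the centroid is at mid-width, x̄ = 57.5 mm.
All pieces are centred on the vertical centroidal axis, so I = ΣĪ (holes subtracted) = 7 709 174 mm⁴.

Iy ≈ 7.709 × 10⁶ mm⁴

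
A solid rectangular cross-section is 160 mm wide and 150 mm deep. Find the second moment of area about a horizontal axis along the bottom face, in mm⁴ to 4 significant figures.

The section: 160 × 150, A = 24 000 mm², y = 75 mm, Ī = 45 000 000 mm⁴.
Transfer it to a horizontal axis along the bottom face using Ī + A·d² with d = y − 0:
  the section: d = 75 mm → contributes +180 000 000 mm⁴
Total I = 180 000 000 mm⁴.

I_base ≈ 1.800 × 10⁸ mm⁴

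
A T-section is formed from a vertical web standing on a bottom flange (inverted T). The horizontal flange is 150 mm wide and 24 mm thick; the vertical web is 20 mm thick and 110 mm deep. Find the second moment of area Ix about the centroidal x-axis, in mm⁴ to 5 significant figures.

Ix ≈ 8.5209 × 10⁶ mm⁴

Split into non-overlapping primitives; take the origin at the lower-left of the bounding box.
Flange: 150 × 24, A = 3 600 mm², y = 12 mm, Ī = 172 800 mm⁴.
Web: 20 × 110, A = 2 200 mm², y = 79 mm, Ī = 2 218 333 mm⁴.
Centroid: ȳ = ΣA·y / ΣA = 37.41379 mm.
Transfer each piece to the centroidal x-axis using Ī + A·d² with d = y − 37.41379:
  flange: d = -25.41379 mm → contributes +2 497 899 mm⁴
  web: d = 41.58621 mm → contributes +6 023 041 mm⁴
Total I = 8 520 940 mm⁴.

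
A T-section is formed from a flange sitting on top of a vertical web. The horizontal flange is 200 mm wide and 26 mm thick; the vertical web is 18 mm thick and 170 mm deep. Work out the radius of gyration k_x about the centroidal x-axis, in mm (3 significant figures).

Treat the section as a set of non-overlapping primitives; coordinates are from the bounding-box lower-left.
Flange: 200 × 26, A = 5 200 mm², y = 183 mm, Ī = 292 933 mm⁴.
Web: 18 × 170, A = 3 060 mm², y = 85 mm, Ī = 7 369 500 mm⁴.
Centroid: ȳ = ΣA·y / ΣA = 146.69 mm.
Transfer each piece to the centroidal x-axis using Ī + A·d² with d = y − 146.69:
  flange: d = 36.305 mm → contributes +7 146 841 mm⁴
  web: d = -61.695 mm → contributes +19 016 663 mm⁴
Total I = 26 163 505 mm⁴.
Radius of gyration: k = √(I/A) = √(26 163 505 / 8 260) = 56.28 mm.

k_x ≈ 56.3 mm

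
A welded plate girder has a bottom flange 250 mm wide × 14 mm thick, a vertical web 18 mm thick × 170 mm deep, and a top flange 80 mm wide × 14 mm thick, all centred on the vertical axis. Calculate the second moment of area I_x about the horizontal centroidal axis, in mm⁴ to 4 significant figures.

Split into non-overlapping primitives; take the origin at the lower-left of the bounding box.
Bottom plate: 250 × 14, A = 3 500 mm², y = 7 mm, Ī = 57166.7 mm⁴.
Web plate: 18 × 170, A = 3 060 mm², y = 99 mm, Ī = 7 369 500 mm⁴.
Top plate: 80 × 14, A = 1 120 mm², y = 191 mm, Ī = 18293.3 mm⁴.
Centroid: ȳ = ΣA·y / ΣA = 70.4896 mm.
Transfer each piece to the horizontal centroidal axis using Ī + A·d² with d = y − 70.4896:
  bottom plate: d = -63.4896 mm → contributes +14 165 412 mm⁴
  web plate: d = 28.5104 mm → contributes +9 856 802 mm⁴
  top plate: d = 120.51 mm → contributes +16 283 785 mm⁴
Total I = 40 305 999 mm⁴.

I_x ≈ 4.031 × 10⁷ mm⁴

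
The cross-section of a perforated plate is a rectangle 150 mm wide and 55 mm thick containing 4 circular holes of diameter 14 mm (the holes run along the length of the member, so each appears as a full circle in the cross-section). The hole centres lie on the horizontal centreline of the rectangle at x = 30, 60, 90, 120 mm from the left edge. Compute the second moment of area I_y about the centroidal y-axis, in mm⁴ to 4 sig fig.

Split into non-overlapping primitives; take the origin at the lower-left of the bounding box.
Plate: 150 × 55, A = 8 250 mm², x = 75 mm, Ī = 15 468 750 mm⁴.
Hole 1 (subtracted): ⌀14, A = 153.938 mm², x = 30 mm, Ī = 1885.74 mm⁴.
Hole 2 (subtracted): ⌀14, A = 153.938 mm², x = 60 mm, Ī = 1885.74 mm⁴.
Hole 3 (subtracted): ⌀14, A = 153.938 mm², x = 90 mm, Ī = 1885.74 mm⁴.
Hole 4 (subtracted): ⌀14, A = 153.938 mm², x = 120 mm, Ī = 1885.74 mm⁴.
By symmetry the centroid is at mid-width, x̄ = 75 mm.
Transfer each piece to the centroidal y-axis using Ī + A·d² with d = x − 75:
  plate: d = 0 mm → contributes +15 468 750 mm⁴
  hole 1: d = -45 mm → contributes −313 610 mm⁴
  hole 2: d = -15 mm → contributes −36521.8 mm⁴
  hole 3: d = 15 mm → contributes −36521.8 mm⁴
  hole 4: d = 45 mm → contributes −313 610 mm⁴
Total I = 14 768 486 mm⁴.

I_y ≈ 1.477 × 10⁷ mm⁴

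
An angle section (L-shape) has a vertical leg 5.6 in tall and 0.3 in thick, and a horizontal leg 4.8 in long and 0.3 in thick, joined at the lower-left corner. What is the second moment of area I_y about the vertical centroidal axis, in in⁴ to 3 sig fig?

I_y ≈ 6.60 in⁴

Break the section into simple shapes (no overlaps), measuring from the bottom-left corner of the bounding box.
Vertical leg: 0.3 × 5.6, A = 1.68 in², x = 0.15 in, Ī = 0.0126 in⁴.
Horizontal leg (remainder): 4.5 × 0.3, A = 1.35 in², x = 2.55 in, Ī = 2.2781 in⁴.
Centroid: x̄ = ΣA·x / ΣA = 1.2193 in.
Transfer each piece to the vertical centroidal axis using Ī + A·d² with d = x − 1.2193:
  vertical leg: d = -1.0693 in → contributes +1.9335 in⁴
  horizontal leg (remainder): d = 1.3307 in → contributes +4.6686 in⁴
Total I = 6.6022 in⁴.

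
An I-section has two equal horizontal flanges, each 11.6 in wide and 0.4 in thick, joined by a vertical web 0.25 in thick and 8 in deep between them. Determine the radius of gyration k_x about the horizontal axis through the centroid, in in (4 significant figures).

Split into non-overlapping primitives; take the origin at the lower-left of the bounding box.
Bottom flange: 11.6 × 0.4, A = 4.64 in², y = 0.2 in, Ī = 0.0618667 in⁴.
Web: 0.25 × 8, A = 2 in², y = 4.4 in, Ī = 10.6667 in⁴.
Top flange: 11.6 × 0.4, A = 4.64 in², y = 8.6 in, Ī = 0.0618667 in⁴.
By symmetry the centroid is at mid-height, ȳ = 4.4 in.
Transfer each piece to the horizontal axis through the centroid using Ī + A·d² with d = y − 4.4:
  bottom flange: d = -4.2 in → contributes +81.9115 in⁴
  web: d = 0 in → contributes +10.6667 in⁴
  top flange: d = 4.2 in → contributes +81.9115 in⁴
Total I = 174.49 in⁴.
Radius of gyration: k = √(I/A) = √(174.49 / 11.28) = 3.93306 in.

k_x ≈ 3.933 in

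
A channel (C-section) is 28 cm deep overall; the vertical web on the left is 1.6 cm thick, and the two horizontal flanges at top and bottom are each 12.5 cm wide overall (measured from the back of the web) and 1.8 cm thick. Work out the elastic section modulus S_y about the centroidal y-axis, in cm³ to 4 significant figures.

S_y ≈ 138.4 cm³

Split into non-overlapping primitives; take the origin at the lower-left of the bounding box.
Web: 1.6 × 28, A = 44.8 cm², x = 0.8 cm, Ī = 9.55733 cm⁴.
Top flange (beyond web): 10.9 × 1.8, A = 19.62 cm², x = 7.05 cm, Ī = 194.254 cm⁴.
Bottom flange (beyond web): 10.9 × 1.8, A = 19.62 cm², x = 7.05 cm, Ī = 194.254 cm⁴.
Centroid: x̄ = ΣA·x / ΣA = 3.71825 cm.
Transfer each piece to the centroidal y-axis using Ī + A·d² with d = x − 3.71825:
  web: d = -2.91825 cm → contributes +391.083 cm⁴
  top flange (beyond web): d = 3.33175 cm → contributes +412.047 cm⁴
  bottom flange (beyond web): d = 3.33175 cm → contributes +412.047 cm⁴
Total I = 1215.18 cm⁴.
Extreme fibre distance c = 8.78175 cm; S = I/c = 138.375 cm³.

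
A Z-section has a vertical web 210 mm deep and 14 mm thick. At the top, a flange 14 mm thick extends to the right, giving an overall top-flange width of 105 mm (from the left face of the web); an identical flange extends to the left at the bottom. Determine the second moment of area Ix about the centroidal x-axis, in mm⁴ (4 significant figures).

Ix ≈ 3.532 × 10⁷ mm⁴

Split into non-overlapping primitives; take the origin at the lower-left of the bounding box.
Web: 14 × 210, A = 2 940 mm², y = 105 mm, Ī = 10 804 500 mm⁴.
Top flange (beyond web): 91 × 14, A = 1 274 mm², y = 203 mm, Ī = 20808.7 mm⁴.
Bottom flange (beyond web): 91 × 14, A = 1 274 mm², y = 7 mm, Ī = 20808.7 mm⁴.
Centroid: ȳ = ΣA·y / ΣA = 105 mm.
Transfer each piece to the centroidal x-axis using Ī + A·d² with d = y − 105:
  web: d = 0 mm → contributes +10 804 500 mm⁴
  top flange (beyond web): d = 98 mm → contributes +12 256 305 mm⁴
  bottom flange (beyond web): d = -98 mm → contributes +12 256 305 mm⁴
Total I = 35 317 109 mm⁴.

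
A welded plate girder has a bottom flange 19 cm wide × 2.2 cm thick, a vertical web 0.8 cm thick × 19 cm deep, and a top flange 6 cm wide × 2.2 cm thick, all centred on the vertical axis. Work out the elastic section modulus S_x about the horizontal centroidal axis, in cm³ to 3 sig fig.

Break the section into simple shapes (no overlaps), measuring from the bottom-left corner of the bounding box.
Bottom plate: 19 × 2.2, A = 41.8 cm², y = 1.1 cm, Ī = 16.859 cm⁴.
Web plate: 0.8 × 19, A = 15.2 cm², y = 11.7 cm, Ī = 457.27 cm⁴.
Top plate: 6 × 2.2, A = 13.2 cm², y = 22.3 cm, Ī = 5.324 cm⁴.
Centroid: ȳ = ΣA·y / ΣA = 7.3815 cm.
Transfer each piece to the horizontal centroidal axis using Ī + A·d² with d = y − 7.3815:
  bottom plate: d = -6.2815 cm → contributes +1666.2 cm⁴
  web plate: d = 4.3185 cm → contributes +740.74 cm⁴
  top plate: d = 14.919 cm → contributes +2943.1 cm⁴
Total I = 5 350 cm⁴.
Extreme fibre distance c = 16.019 cm; S = I/c = 333.99 cm³.

S_x ≈ 334 cm³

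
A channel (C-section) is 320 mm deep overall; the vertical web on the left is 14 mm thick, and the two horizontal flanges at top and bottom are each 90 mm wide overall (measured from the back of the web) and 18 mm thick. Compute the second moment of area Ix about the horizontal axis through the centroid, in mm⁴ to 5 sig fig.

Split into non-overlapping primitives; take the origin at the lower-left of the bounding box.
Web: 14 × 320, A = 4 480 mm², y = 160 mm, Ī = 38 229 333 mm⁴.
Top flange (beyond web): 76 × 18, A = 1 368 mm², y = 311 mm, Ī = 36 936 mm⁴.
Bottom flange (beyond web): 76 × 18, A = 1 368 mm², y = 9 mm, Ī = 36 936 mm⁴.
By symmetry the centroid is at mid-height, ȳ = 160 mm.
Transfer each piece to the horizontal axis through the centroid using Ī + A·d² with d = y − 160:
  web: d = 0 mm → contributes +38 229 333 mm⁴
  top flange (beyond web): d = 151 mm → contributes +31 228 704 mm⁴
  bottom flange (beyond web): d = -151 mm → contributes +31 228 704 mm⁴
Total I = 100 686 741 mm⁴.

Ix ≈ 1.0069 × 10⁸ mm⁴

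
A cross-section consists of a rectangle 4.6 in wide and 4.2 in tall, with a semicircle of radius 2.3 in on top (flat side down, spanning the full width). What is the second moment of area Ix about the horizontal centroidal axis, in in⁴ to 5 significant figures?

Ix ≈ 86.454 in⁴

Break the section into simple shapes (no overlaps), measuring from the bottom-left corner of the bounding box.
Rectangular body: 4.6 × 4.2, A = 19.32 in², y = 2.1 in, Ī = 28.4004 in⁴.
Semicircular cap: semicircle r = 2.3, A = 8.309513 in², y = 5.17615 in, Ī = 3.07145 in⁴.
Centroid: ȳ = ΣA·y / ΣA = 3.025145 in.
Transfer each piece to the horizontal centroidal axis using Ī + A·d² with d = y − 3.025145:
  rectangular body: d = -0.9251452 in → contributes +44.93626 in⁴
  semicircular cap: d = 2.151005 in → contributes +41.5181 in⁴
Total I = 86.45436 in⁴.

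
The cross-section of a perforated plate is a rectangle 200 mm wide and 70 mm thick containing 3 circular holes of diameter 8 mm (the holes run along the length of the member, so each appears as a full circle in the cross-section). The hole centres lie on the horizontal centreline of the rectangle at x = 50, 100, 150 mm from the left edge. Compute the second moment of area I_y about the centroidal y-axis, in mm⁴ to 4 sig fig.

I_y ≈ 4.641 × 10⁷ mm⁴

Split into non-overlapping primitives; take the origin at the lower-left of the bounding box.
Plate: 200 × 70, A = 14 000 mm², x = 100 mm, Ī = 46 666 667 mm⁴.
Hole 1 (subtracted): ⌀8, A = 50.2655 mm², x = 50 mm, Ī = 201.062 mm⁴.
Hole 2 (subtracted): ⌀8, A = 50.2655 mm², x = 100 mm, Ī = 201.062 mm⁴.
Hole 3 (subtracted): ⌀8, A = 50.2655 mm², x = 150 mm, Ī = 201.062 mm⁴.
By symmetry the centroid is at mid-width, x̄ = 100 mm.
Transfer each piece to the centroidal y-axis using Ī + A·d² with d = x − 100:
  plate: d = 0 mm → contributes +46 666 667 mm⁴
  hole 1: d = -50 mm → contributes −125 865 mm⁴
  hole 2: d = 0 mm → contributes −201.062 mm⁴
  hole 3: d = 50 mm → contributes −125 865 mm⁴
Total I = 46 414 736 mm⁴.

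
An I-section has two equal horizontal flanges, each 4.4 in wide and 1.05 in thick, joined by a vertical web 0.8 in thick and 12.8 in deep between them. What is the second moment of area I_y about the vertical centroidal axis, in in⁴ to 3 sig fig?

I_y ≈ 15.5 in⁴

Split into non-overlapping primitives; take the origin at the lower-left of the bounding box.
Bottom flange: 4.4 × 1.05, A = 4.62 in², x = 2.2 in, Ī = 7.4536 in⁴.
Web: 0.8 × 12.8, A = 10.24 in², x = 2.2 in, Ī = 0.54613 in⁴.
Top flange: 4.4 × 1.05, A = 4.62 in², x = 2.2 in, Ī = 7.4536 in⁴.
By symmetry the centroid is at mid-width, x̄ = 2.2 in.
All pieces are centred on the vertical centroidal axis, so I = ΣĪ = 15.453 in⁴.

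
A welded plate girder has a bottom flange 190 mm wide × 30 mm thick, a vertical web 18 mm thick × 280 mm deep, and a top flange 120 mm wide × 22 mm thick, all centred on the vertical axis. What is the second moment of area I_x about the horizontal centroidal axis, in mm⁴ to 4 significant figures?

Break the section into simple shapes (no overlaps), measuring from the bottom-left corner of the bounding box.
Bottom plate: 190 × 30, A = 5 700 mm², y = 15 mm, Ī = 427 500 mm⁴.
Web plate: 18 × 280, A = 5 040 mm², y = 170 mm, Ī = 32 928 000 mm⁴.
Top plate: 120 × 22, A = 2 640 mm², y = 321 mm, Ī = 106 480 mm⁴.
Centroid: ȳ = ΣA·y / ΣA = 133.762 mm.
Transfer each piece to the horizontal centroidal axis using Ī + A·d² with d = y − 133.762:
  bottom plate: d = -118.762 mm → contributes +80 823 101 mm⁴
  web plate: d = 36.2377 mm → contributes +39 546 370 mm⁴
  top plate: d = 187.238 mm → contributes +92 659 453 mm⁴
Total I = 213 028 924 mm⁴.

I_x ≈ 2.130 × 10⁸ mm⁴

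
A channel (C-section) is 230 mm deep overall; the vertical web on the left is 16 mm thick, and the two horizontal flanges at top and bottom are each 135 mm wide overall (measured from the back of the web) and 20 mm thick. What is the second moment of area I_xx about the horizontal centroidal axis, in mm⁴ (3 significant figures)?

I_xx ≈ 6.89 × 10⁷ mm⁴

Decompose the section into non-overlapping parts with the origin at the bottom-left of its bounding rectangle.
Web: 16 × 230, A = 3 680 mm², y = 115 mm, Ī = 16 222 667 mm⁴.
Top flange (beyond web): 119 × 20, A = 2 380 mm², y = 220 mm, Ī = 79 333 mm⁴.
Bottom flange (beyond web): 119 × 20, A = 2 380 mm², y = 10 mm, Ī = 79 333 mm⁴.
By symmetry the centroid is at mid-height, ȳ = 115 mm.
Transfer each piece to the horizontal centroidal axis using Ī + A·d² with d = y − 115:
  web: d = 0 mm → contributes +16 222 667 mm⁴
  top flange (beyond web): d = 105 mm → contributes +26 318 833 mm⁴
  bottom flange (beyond web): d = -105 mm → contributes +26 318 833 mm⁴
Total I = 68 860 333 mm⁴.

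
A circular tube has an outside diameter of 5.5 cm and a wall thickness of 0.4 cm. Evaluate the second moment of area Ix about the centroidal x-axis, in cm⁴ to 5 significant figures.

Treat the section as a set of non-overlapping primitives; coordinates are from the bounding-box lower-left.
Outer circle: ⌀5.5, A = 23.75829 cm², y = 2.75 cm, Ī = 44.91803 cm⁴.
Bore (subtracted): ⌀4.7, A = 17.34945 cm², y = 2.75 cm, Ī = 23.95308 cm⁴.
By symmetry the centroid is at mid-height, ȳ = 2.75 cm.
All pieces are centred on the centroidal x-axis, so I = ΣĪ (holes subtracted) = 20.96495 cm⁴.

Ix ≈ 20.965 cm⁴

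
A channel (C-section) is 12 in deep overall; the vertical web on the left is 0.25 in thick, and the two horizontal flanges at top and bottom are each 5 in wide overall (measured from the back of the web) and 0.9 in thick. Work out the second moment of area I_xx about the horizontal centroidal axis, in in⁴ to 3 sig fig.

I_xx ≈ 300 in⁴

Treat the section as a set of non-overlapping primitives; coordinates are from the bounding-box lower-left.
Web: 0.25 × 12, A = 3 in², y = 6 in, Ī = 36 in⁴.
Top flange (beyond web): 4.75 × 0.9, A = 4.275 in², y = 11.55 in, Ī = 0.28856 in⁴.
Bottom flange (beyond web): 4.75 × 0.9, A = 4.275 in², y = 0.45 in, Ī = 0.28856 in⁴.
By symmetry the centroid is at mid-height, ȳ = 6 in.
Transfer each piece to the horizontal centroidal axis using Ī + A·d² with d = y − 6:
  web: d = 0 in → contributes +36 in⁴
  top flange (beyond web): d = 5.55 in → contributes +131.97 in⁴
  bottom flange (beyond web): d = -5.55 in → contributes +131.97 in⁴
Total I = 299.94 in⁴.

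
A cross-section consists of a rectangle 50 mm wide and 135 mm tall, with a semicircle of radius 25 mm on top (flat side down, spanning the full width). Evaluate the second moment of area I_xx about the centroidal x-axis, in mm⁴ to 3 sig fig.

I_xx ≈ 1.55 × 10⁷ mm⁴

Break the section into simple shapes (no overlaps), measuring from the bottom-left corner of the bounding box.
Rectangular body: 50 × 135, A = 6 750 mm², y = 67.5 mm, Ī = 10 251 563 mm⁴.
Semicircular cap: semicircle r = 25, A = 981.75 mm², y = 145.61 mm, Ī = 42 874 mm⁴.
Centroid: ȳ = ΣA·y / ΣA = 77.418 mm.
Transfer each piece to the centroidal x-axis using Ī + A·d² with d = y − 77.418:
  rectangular body: d = -9.9182 mm → contributes +10 915 558 mm⁴
  semicircular cap: d = 68.192 mm → contributes +4 608 171 mm⁴
Total I = 15 523 729 mm⁴.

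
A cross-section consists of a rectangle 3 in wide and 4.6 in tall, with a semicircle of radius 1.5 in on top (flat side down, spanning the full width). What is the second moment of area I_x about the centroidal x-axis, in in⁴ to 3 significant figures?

I_x ≈ 49.2 in⁴

Split into non-overlapping primitives; take the origin at the lower-left of the bounding box.
Rectangular body: 3 × 4.6, A = 13.8 in², y = 2.3 in, Ī = 24.334 in⁴.
Semicircular cap: semicircle r = 1.5, A = 3.5343 in², y = 5.2366 in, Ī = 0.55564 in⁴.
Centroid: ȳ = ΣA·y / ΣA = 2.8987 in.
Transfer each piece to the centroidal x-axis using Ī + A·d² with d = y − 2.8987:
  rectangular body: d = -0.59875 in → contributes +29.281 in⁴
  semicircular cap: d = 2.3379 in → contributes +19.873 in⁴
Total I = 49.154 in⁴.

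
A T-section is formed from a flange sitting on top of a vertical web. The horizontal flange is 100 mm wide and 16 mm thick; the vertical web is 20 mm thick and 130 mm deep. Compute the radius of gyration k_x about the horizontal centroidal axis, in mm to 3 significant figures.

Decompose the section into non-overlapping parts with the origin at the bottom-left of its bounding rectangle.
Flange: 100 × 16, A = 1 600 mm², y = 138 mm, Ī = 34 133 mm⁴.
Web: 20 × 130, A = 2 600 mm², y = 65 mm, Ī = 3 661 667 mm⁴.
Centroid: ȳ = ΣA·y / ΣA = 92.81 mm.
Transfer each piece to the horizontal centroidal axis using Ī + A·d² with d = y − 92.81:
  flange: d = 45.19 mm → contributes +3 301 620 mm⁴
  web: d = -27.81 mm → contributes +5 672 428 mm⁴
Total I = 8 974 048 mm⁴.
Radius of gyration: k = √(I/A) = √(8 974 048 / 4 200) = 46.224 mm.

k_x ≈ 46.2 mm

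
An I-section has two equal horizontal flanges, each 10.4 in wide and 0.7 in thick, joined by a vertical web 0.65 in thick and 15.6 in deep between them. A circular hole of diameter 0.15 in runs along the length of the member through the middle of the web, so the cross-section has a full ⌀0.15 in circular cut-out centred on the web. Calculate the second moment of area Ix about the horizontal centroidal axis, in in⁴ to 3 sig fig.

Ix ≈ 1170 in⁴

Split into non-overlapping primitives; take the origin at the lower-left of the bounding box.
Bottom flange: 10.4 × 0.7, A = 7.28 in², y = 0.35 in, Ī = 0.29727 in⁴.
Web: 0.65 × 15.6, A = 10.14 in², y = 8.5 in, Ī = 205.64 in⁴.
Top flange: 10.4 × 0.7, A = 7.28 in², y = 16.65 in, Ī = 0.29727 in⁴.
Hole (subtracted): ⌀0.15, A = 0.017671 in², y = 8.5 in, Ī = 0.00002485 in⁴.
By symmetry the centroid is at mid-height, ȳ = 8.5 in.
Transfer each piece to the horizontal centroidal axis using Ī + A·d² with d = y − 8.5:
  bottom flange: d = -8.15 in → contributes +483.85 in⁴
  web: d = 0 in → contributes +205.64 in⁴
  top flange: d = 8.15 in → contributes +483.85 in⁴
  hole: d = 0 in → contributes −0.00002485 in⁴
Total I = 1173.3 in⁴.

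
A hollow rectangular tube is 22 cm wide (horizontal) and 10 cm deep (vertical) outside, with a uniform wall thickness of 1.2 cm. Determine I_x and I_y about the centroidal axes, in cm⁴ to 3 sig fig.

I_x ≈ 1120 cm⁴, I_y ≈ 4100 cm⁴

Treat the section as a set of non-overlapping primitives; coordinates are from the bounding-box lower-left.
Outer rectangle: 22 × 10, A = 220 cm², y = 5 cm, Ī = 1833.3 cm⁴.
Inner void (subtracted): 19.6 × 7.6, A = 148.96 cm², y = 5 cm, Ī = 716.99 cm⁴.
By symmetry the centroid is at mid-height, ȳ = 5 cm.
All pieces are centred on the centroidal x-axis, so I = ΣĪ (holes subtracted) = 1116.3 cm⁴.
Repeating about the centroidal y-axis gives I_y = 4104.6 cm⁴.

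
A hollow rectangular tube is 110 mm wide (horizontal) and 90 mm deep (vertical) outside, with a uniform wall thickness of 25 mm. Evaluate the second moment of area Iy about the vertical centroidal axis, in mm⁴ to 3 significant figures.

Iy ≈ 9.26 × 10⁶ mm⁴

Decompose the section into non-overlapping parts with the origin at the bottom-left of its bounding rectangle.
Outer rectangle: 110 × 90, A = 9 900 mm², x = 55 mm, Ī = 9 982 500 mm⁴.
Inner void (subtracted): 60 × 40, A = 2 400 mm², x = 55 mm, Ī = 720 000 mm⁴.
By symmetry the centroid is at mid-width, x̄ = 55 mm.
All pieces are centred on the vertical centroidal axis, so I = ΣĪ (holes subtracted) = 9 262 500 mm⁴.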